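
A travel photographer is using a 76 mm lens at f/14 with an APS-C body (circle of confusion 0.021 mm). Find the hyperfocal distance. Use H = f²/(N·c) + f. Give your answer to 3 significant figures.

Hyperfocal distance H = f²/(N·c) + f = 76²/(14 × 0.021) + 76 = 5776/0.294 + 76 ≈ 19722.3 mm ≈ 19.7 m.

19.7 m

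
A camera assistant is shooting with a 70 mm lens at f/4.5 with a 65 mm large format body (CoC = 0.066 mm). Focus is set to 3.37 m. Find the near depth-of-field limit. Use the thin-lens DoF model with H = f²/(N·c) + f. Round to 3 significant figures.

Hyperfocal distance H = f²/(N·c) + f = 70²/(4.5 × 0.066) + 70 = 4900/0.297 + 70 ≈ 16568.3 mm ≈ 16.57 m.
Near limit Dn = s·(H − f)/(H + s − 2f) = 3370 × (16568.3 − 70) / (16568.3 + 3370 − 2 × 70) = 3370 × 16498.3 / 19798.3 ≈ 2808.3 mm ≈ 2.81 m.

2.81 m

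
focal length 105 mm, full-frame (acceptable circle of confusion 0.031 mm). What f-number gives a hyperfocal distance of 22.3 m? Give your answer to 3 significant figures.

Rearrange H = f²/(N·c) + f for N: N = f² / ((H − f)·c).
N = 105² / ((22300 − 105) × 0.031) = 11025 / 688.0 ≈ 16.

f/16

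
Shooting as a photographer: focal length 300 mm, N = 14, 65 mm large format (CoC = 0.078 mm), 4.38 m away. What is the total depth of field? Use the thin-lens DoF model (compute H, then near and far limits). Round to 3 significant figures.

Hyperfocal distance H = f²/(N·c) + f = 300²/(14 × 0.078) + 300 = 90000/1.092 + 300 ≈ 82717.6 mm ≈ 82.72 m.
Near limit Dn = s·(H − f)/(H + s − 2f) = 4380 × (82717.6 − 300) / (82717.6 + 4380 − 2 × 300) = 4380 × 82417.6 / 86497.6 ≈ 4173.40 mm.
Far limit Df = s·(H − f)/(H − s) = 4380 × (82717.6 − 300) / (82717.6 − 4380) = 4380 × 82417.6 / 78337.6 ≈ 4608.12 mm.
Depth of field = Df − Dn = 4608.12 − 4173.40 ≈ 434.72 mm.

435 mm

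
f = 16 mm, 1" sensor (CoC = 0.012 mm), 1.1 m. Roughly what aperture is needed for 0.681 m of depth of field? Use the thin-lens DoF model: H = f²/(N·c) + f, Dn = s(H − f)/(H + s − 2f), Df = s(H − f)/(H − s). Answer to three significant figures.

Write h = H − f = f²/(N·c). The thin-lens limits are Dn = s·h/(h + (s−f)) and Df = s·h/(h − (s−f)), so DoF = Df − Dn = 2·s·(s−f)·h / (h² − (s−f)²).
That is a quadratic in h: DoF·h² − 2·s·(s−f)·h − DoF·(s−f)² = 0 ⇒ h = (s−f)·(s + √(s² + DoF²)) / DoF = 1084 × (1100 + √(1100² + 681²)) / 681 = 1084 × (1100 + 1293.74) / 681 ≈ 3810.3 mm.
Then N = f²/(c·h) = 16² / (0.012 × 3810.3) = 256 / 45.724 ≈ 5.60.

f/5.60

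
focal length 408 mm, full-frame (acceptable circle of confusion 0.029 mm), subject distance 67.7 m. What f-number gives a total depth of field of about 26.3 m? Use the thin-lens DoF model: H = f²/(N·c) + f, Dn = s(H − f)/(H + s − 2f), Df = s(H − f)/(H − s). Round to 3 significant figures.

f/16

Write h = H − f = f²/(N·c). The thin-lens limits are Dn = s·h/(h + (s−f)) and Df = s·h/(h − (s−f)), so DoF = Df − Dn = 2·s·(s−f)·h / (h² − (s−f)²).
That is a quadratic in h: DoF·h² − 2·s·(s−f)·h − DoF·(s−f)² = 0 ⇒ h = (s−f)·(s + √(s² + DoF²)) / DoF = 67292 × (67700 + √(67700² + 26300²)) / 26300 = 67292 × (67700 + 72629.1) / 26300 ≈ 359050 mm.
Then N = f²/(c·h) = 408² / (0.029 × 359050) = 166464 / 10412 ≈ 16.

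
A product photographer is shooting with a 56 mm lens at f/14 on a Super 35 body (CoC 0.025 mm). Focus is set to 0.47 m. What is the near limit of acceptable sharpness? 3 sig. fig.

449 mm

Hyperfocal distance H = f²/(N·c) + f = 56²/(14 × 0.025) + 56 = 3136/0.35 + 56 ≈ 9016.0 mm ≈ 9.016 m.
Near limit Dn = s·(H − f)/(H + s − 2f) = 470 × (9016.0 − 56) / (9016.0 + 470 − 2 × 56) = 470 × 8960.0 / 9374.0 ≈ 449.24 mm.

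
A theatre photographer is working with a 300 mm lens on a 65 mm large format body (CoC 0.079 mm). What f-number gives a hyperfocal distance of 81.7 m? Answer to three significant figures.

Rearrange H = f²/(N·c) + f for N: N = f² / ((H − f)·c).
N = 300² / ((81700 − 300) × 0.079) = 90000 / 6431 ≈ 14.

f/14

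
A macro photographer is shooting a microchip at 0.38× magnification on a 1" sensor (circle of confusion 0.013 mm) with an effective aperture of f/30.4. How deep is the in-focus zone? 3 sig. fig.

5.47 mm

At magnification m, DoF ≈ 2·N_eff·c/m² = 2 × 30.4 × 0.013 / 0.38² = 0.7904 / 0.1444 ≈ 5.47 mm.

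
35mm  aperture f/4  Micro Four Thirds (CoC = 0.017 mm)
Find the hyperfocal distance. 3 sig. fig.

18.0 m

Hyperfocal distance H = f²/(N·c) + f = 35²/(4 × 0.017) + 35 = 1225/0.068 + 35 ≈ 18049.7 mm ≈ 18.0 m.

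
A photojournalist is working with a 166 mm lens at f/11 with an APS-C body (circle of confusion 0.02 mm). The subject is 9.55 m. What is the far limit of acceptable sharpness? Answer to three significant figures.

Hyperfocal distance H = f²/(N·c) + f = 166²/(11 × 0.02) + 166 = 27556/0.22 + 166 ≈ 125420.5 mm ≈ 125.4 m.
Far limit Df = s·(H − f)/(H − s) = 9550 × (125420.5 − 166) / (125420.5 − 9550) = 9550 × 125254.5 / 115870.5 ≈ 10323 mm ≈ 10.3 m.

10.3 m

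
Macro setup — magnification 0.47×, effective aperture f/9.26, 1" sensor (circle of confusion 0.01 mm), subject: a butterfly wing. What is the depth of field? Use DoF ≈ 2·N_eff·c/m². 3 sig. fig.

At magnification m, DoF ≈ 2·N_eff·c/m² = 2 × 9.26 × 0.01 / 0.47² = 0.1852 / 0.2209 ≈ 0.838 mm.

0.838 mm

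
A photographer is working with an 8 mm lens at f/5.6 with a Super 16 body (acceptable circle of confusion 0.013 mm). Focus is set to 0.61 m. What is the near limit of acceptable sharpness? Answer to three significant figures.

Hyperfocal distance H = f²/(N·c) + f = 8²/(5.6 × 0.013) + 8 = 64/0.0728 + 8 ≈ 887.1 mm ≈ 0.887 m.
Near limit Dn = s·(H − f)/(H + s − 2f) = 610 × (887.1 − 8) / (887.1 + 610 − 2 × 8) = 610 × 879.1 / 1481.1 ≈ 362.07 mm.

362 mm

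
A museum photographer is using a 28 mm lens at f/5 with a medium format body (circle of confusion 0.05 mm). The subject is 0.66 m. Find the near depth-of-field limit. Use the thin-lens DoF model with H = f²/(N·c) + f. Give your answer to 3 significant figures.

0.549 m

Hyperfocal distance H = f²/(N·c) + f = 28²/(5 × 0.05) + 28 = 784/0.25 + 28 ≈ 3164.0 mm ≈ 3.164 m.
Near limit Dn = s·(H − f)/(H + s − 2f) = 660 × (3164.0 − 28) / (3164.0 + 660 − 2 × 28) = 660 × 3136.0 / 3768.0 ≈ 549.30 mm ≈ 0.549 m.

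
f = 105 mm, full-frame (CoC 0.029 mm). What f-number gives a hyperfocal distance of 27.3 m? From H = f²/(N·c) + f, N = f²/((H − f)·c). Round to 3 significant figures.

f/14

Rearrange H = f²/(N·c) + f for N: N = f² / ((H − f)·c).
N = 105² / ((27300 − 105) × 0.029) = 11025 / 788.7 ≈ 14.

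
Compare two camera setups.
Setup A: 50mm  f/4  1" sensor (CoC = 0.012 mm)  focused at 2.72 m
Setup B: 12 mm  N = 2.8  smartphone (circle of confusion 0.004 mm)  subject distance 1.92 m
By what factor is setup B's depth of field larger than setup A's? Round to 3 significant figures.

Setup A: H = 50²/(4×0.012) + 50 ≈ 52133.3 mm; DoF = Df − Dn = 2866.97 − 2587.36 ≈ 279.61 mm.
Setup B: H = 12²/(2.8×0.004) + 12 ≈ 12869.1 mm; DoF = Df − Dn = 2254.58 − 1671.89 ≈ 582.69 mm.
Ratio = 582.69 / 279.61 ≈ 2.08.

2.08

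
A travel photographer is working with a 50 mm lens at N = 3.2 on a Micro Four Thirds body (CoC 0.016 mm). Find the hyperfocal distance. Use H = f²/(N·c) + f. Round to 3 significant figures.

Hyperfocal distance H = f²/(N·c) + f = 50²/(3.2 × 0.016) + 50 = 2500/0.0512 + 50 ≈ 48878.1 mm ≈ 48.9 m.

48.9 m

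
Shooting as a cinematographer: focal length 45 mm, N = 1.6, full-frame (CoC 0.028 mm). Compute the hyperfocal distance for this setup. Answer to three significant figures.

45.2 m

Hyperfocal distance H = f²/(N·c) + f = 45²/(1.6 × 0.028) + 45 = 2025/0.0448 + 45 ≈ 45245.9 mm ≈ 45.2 m.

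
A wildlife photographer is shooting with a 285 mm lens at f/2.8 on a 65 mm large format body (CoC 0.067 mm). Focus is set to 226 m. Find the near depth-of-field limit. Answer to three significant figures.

149 m

Hyperfocal distance H = f²/(N·c) + f = 285²/(2.8 × 0.067) + 285 = 81225/0.1876 + 285 ≈ 433254.1 mm ≈ 433.3 m.
Near limit Dn = s·(H − f)/(H + s − 2f) = 226000 × (433254.1 − 285) / (433254.1 + 226000 − 2 × 285) = 226000 × 432969.1 / 658684.1 ≈ 148555 mm ≈ 149 m.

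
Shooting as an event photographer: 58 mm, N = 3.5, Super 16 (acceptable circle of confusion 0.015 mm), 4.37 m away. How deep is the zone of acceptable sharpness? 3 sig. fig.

Hyperfocal distance H = f²/(N·c) + f = 58²/(3.5 × 0.015) + 58 = 3364/0.0525 + 58 ≈ 64134.2 mm ≈ 64.13 m.
Near limit Dn = s·(H − f)/(H + s − 2f) = 4370 × (64134.2 − 58) / (64134.2 + 4370 − 2 × 58) = 4370 × 64076.2 / 68388.2 ≈ 4094.46 mm.
Far limit Df = s·(H − f)/(H − s) = 4370 × (64134.2 − 58) / (64134.2 − 4370) = 4370 × 64076.2 / 59764.2 ≈ 4685.30 mm.
Depth of field = Df − Dn = 4685.30 − 4094.46 ≈ 590.84 mm ≈ 0.591 m.

0.591 m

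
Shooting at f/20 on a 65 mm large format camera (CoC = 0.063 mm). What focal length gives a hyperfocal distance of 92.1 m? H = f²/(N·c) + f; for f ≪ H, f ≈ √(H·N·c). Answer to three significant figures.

From H = f²/(N·c) + f, with f ≪ H: f ≈ √(H·N·c) = √(92100 × 20 × 0.063) = √116046 ≈ 340.7 mm.
Exact: f² + N·c·f − N·c·H = 0 ⇒ f = (−N·c + √((N·c)² + 4·N·c·H))/2 = (−1.26 + √464186)/2 ≈ 340.03 mm ≈ 340 mm.

340 mm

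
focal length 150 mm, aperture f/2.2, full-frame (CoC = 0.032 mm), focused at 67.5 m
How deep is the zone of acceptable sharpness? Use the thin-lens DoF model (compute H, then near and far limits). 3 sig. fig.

29.8 m

Hyperfocal distance H = f²/(N·c) + f = 150²/(2.2 × 0.032) + 150 = 22500/0.0704 + 150 ≈ 319752.3 mm ≈ 319.8 m.
Near limit Dn = s·(H − f)/(H + s − 2f) = 67500 × (319752.3 − 150) / (319752.3 + 67500 − 2 × 150) = 67500 × 319602.3 / 386952.3 ≈ 55751 mm.
Far limit Df = s·(H − f)/(H − s) = 67500 × (319752.3 − 150) / (319752.3 − 67500) = 67500 × 319602.3 / 252252.3 ≈ 85522 mm.
Depth of field = Df − Dn = 85522 − 55751 ≈ 29771 mm ≈ 29.8 m.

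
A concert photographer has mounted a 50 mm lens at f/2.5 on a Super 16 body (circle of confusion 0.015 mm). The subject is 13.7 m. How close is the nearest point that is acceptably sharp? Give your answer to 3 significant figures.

Hyperfocal distance H = f²/(N·c) + f = 50²/(2.5 × 0.015) + 50 = 2500/0.0375 + 50 ≈ 66716.7 mm ≈ 66.72 m.
Near limit Dn = s·(H − f)/(H + s − 2f) = 13700 × (66716.7 − 50) / (66716.7 + 13700 − 2 × 50) = 13700 × 66666.7 / 80316.7 ≈ 11372 mm ≈ 11.4 m.

11.4 m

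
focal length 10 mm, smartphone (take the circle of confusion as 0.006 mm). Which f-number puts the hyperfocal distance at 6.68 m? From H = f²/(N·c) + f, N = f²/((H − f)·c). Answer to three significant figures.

Rearrange H = f²/(N·c) + f for N: N = f² / ((H − f)·c).
N = 10² / ((6680 − 10) × 0.006) = 100 / 40.02 ≈ 2.50.

f/2.50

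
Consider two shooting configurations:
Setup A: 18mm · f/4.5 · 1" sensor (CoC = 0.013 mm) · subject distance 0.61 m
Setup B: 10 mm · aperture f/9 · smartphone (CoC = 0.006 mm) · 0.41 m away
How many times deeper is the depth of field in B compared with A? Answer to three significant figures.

1.41

Setup A: H = 18²/(4.5×0.013) + 18 ≈ 5556.5 mm; DoF = Df − Dn = 683.01 − 551.09 ≈ 131.92 mm.
Setup B: H = 10²/(9×0.006) + 10 ≈ 1861.9 mm; DoF = Df − Dn = 522.96 − 337.17 ≈ 185.79 mm.
Ratio = 185.79 / 131.92 ≈ 1.41.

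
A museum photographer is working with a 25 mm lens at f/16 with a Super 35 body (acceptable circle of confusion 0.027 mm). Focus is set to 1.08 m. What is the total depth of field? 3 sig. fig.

Hyperfocal distance H = f²/(N·c) + f = 25²/(16 × 0.027) + 25 = 625/0.432 + 25 ≈ 1471.8 mm ≈ 1.472 m.
Near limit Dn = s·(H − f)/(H + s − 2f) = 1080 × (1471.8 − 25) / (1471.8 + 1080 − 2 × 25) = 1080 × 1446.8 / 2501.8 ≈ 624.6 mm.
Far limit Df = s·(H − f)/(H − s) = 1080 × (1471.8 − 25) / (1471.8 − 1080) = 1080 × 1446.8 / 391.8 ≈ 3988.4 mm.
Depth of field = Df − Dn = 3988.4 − 624.6 ≈ 3363.8 mm ≈ 3.36 m.

3.36 m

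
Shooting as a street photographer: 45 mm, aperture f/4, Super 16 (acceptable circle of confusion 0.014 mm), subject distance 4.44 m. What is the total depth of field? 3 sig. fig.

1.10 m

Hyperfocal distance H = f²/(N·c) + f = 45²/(4 × 0.014) + 45 = 2025/0.056 + 45 ≈ 36205.7 mm ≈ 36.21 m.
Near limit Dn = s·(H − f)/(H + s − 2f) = 4440 × (36205.7 − 45) / (36205.7 + 4440 − 2 × 45) = 4440 × 36160.7 / 40555.7 ≈ 3958.8 mm.
Far limit Df = s·(H − f)/(H − s) = 4440 × (36205.7 − 45) / (36205.7 − 4440) = 4440 × 36160.7 / 31765.7 ≈ 5054.3 mm.
Depth of field = Df − Dn = 5054.3 − 3958.8 ≈ 1095.5 mm ≈ 1.10 m.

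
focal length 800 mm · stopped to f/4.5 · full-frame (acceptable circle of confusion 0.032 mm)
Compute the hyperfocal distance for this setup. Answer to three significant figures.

Hyperfocal distance H = f²/(N·c) + f = 800²/(4.5 × 0.032) + 800 = 640000/0.144 + 800 ≈ 4445244.4 mm ≈ 4450 m.

4450 m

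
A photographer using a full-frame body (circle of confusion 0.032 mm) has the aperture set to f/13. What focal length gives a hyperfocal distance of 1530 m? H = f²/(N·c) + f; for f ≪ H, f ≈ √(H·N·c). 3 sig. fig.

798 mm

From H = f²/(N·c) + f, with f ≪ H: f ≈ √(H·N·c) = √(1530000 × 13 × 0.032) = √636480 ≈ 797.8 mm.
The +f correction barely moves this — solving exactly, f² + N·c·f − N·c·H = 0 ⇒ f = (−N·c + √((N·c)² + 4·N·c·H))/2 = (−0.416 + √2545920)/2 ≈ 797.59 mm, so f ≈ 798 mm.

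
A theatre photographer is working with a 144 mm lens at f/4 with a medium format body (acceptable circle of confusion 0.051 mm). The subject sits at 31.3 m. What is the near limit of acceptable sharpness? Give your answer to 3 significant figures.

Hyperfocal distance H = f²/(N·c) + f = 144²/(4 × 0.051) + 144 = 20736/0.204 + 144 ≈ 101791.1 mm ≈ 101.8 m.
Near limit Dn = s·(H − f)/(H + s − 2f) = 31300 × (101791.1 − 144) / (101791.1 + 31300 − 2 × 144) = 31300 × 101647.1 / 132803.1 ≈ 23957 mm ≈ 24.0 m.

24.0 m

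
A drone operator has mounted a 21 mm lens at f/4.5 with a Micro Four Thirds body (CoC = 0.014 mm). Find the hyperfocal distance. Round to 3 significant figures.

Hyperfocal distance H = f²/(N·c) + f = 21²/(4.5 × 0.014) + 21 = 441/0.063 + 21 ≈ 7021.0 mm ≈ 7.02 m.

7.02 m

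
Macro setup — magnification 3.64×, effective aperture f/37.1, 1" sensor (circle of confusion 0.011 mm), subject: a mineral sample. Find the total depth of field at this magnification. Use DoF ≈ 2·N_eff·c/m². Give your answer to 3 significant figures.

At magnification m, DoF ≈ 2·N_eff·c/m² = 2 × 37.1 × 0.011 / 3.64² = 0.8162 / 13.25 ≈ 0.0616 mm.

0.0616 mm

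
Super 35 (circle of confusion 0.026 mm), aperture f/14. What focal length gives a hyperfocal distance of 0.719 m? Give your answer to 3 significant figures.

16.0 mm

From H = f²/(N·c) + f, with f ≪ H: f ≈ √(H·N·c) = √(719 × 14 × 0.026) = √261.72 ≈ 16.18 mm.
Exact: f² + N·c·f − N·c·H = 0 ⇒ f = (−N·c + √((N·c)² + 4·N·c·H))/2 = (−0.364 + √1047.0)/2 ≈ 15.997 mm ≈ 16.0 mm.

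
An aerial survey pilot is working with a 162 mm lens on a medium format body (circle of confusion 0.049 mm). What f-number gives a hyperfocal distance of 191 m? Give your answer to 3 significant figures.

Rearrange H = f²/(N·c) + f for N: N = f² / ((H − f)·c).
N = 162² / ((191000 − 162) × 0.049) = 26244 / 9351 ≈ 2.81.

f/2.81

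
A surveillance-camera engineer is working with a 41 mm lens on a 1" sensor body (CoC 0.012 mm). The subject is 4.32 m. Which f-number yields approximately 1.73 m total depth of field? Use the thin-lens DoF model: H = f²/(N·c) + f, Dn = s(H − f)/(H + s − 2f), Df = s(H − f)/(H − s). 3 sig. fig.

f/6.31

Write h = H − f = f²/(N·c). The thin-lens limits are Dn = s·h/(h + (s−f)) and Df = s·h/(h − (s−f)), so DoF = Df − Dn = 2·s·(s−f)·h / (h² − (s−f)²).
That is a quadratic in h: DoF·h² − 2·s·(s−f)·h − DoF·(s−f)² = 0 ⇒ h = (s−f)·(s + √(s² + DoF²)) / DoF = 4279 × (4320 + √(4320² + 1730²)) / 1730 = 4279 × (4320 + 4653.53) / 1730 ≈ 22195 mm.
Then N = f²/(c·h) = 41² / (0.012 × 22195) = 1681 / 266.34 ≈ 6.31.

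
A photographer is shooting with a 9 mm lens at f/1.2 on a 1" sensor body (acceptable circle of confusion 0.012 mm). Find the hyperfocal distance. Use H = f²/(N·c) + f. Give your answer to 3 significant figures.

5.63 m

Hyperfocal distance H = f²/(N·c) + f = 9²/(1.2 × 0.012) + 9 = 81/0.0144 + 9 ≈ 5634.0 mm ≈ 5.63 m.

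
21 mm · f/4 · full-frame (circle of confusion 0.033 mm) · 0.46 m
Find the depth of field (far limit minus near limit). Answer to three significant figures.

123 mm

Hyperfocal distance H = f²/(N·c) + f = 21²/(4 × 0.033) + 21 = 441/0.132 + 21 ≈ 3361.9 mm ≈ 3.362 m.
Near limit Dn = s·(H − f)/(H + s − 2f) = 460 × (3361.9 − 21) / (3361.9 + 460 − 2 × 21) = 460 × 3340.9 / 3779.9 ≈ 406.58 mm.
Far limit Df = s·(H − f)/(H − s) = 460 × (3361.9 − 21) / (3361.9 − 460) = 460 × 3340.9 / 2901.9 ≈ 529.59 mm.
Depth of field = Df − Dn = 529.59 − 406.58 ≈ 123.01 mm.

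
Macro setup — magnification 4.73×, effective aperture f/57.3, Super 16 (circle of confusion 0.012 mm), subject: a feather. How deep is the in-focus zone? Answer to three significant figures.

At magnification m, DoF ≈ 2·N_eff·c/m² = 2 × 57.3 × 0.012 / 4.73² = 1.375 / 22.37 ≈ 0.0615 mm.

0.0615 mm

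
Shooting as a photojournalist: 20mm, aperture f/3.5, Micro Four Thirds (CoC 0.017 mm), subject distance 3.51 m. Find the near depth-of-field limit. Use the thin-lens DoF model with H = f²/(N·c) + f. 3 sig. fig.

2.31 m

Hyperfocal distance H = f²/(N·c) + f = 20²/(3.5 × 0.017) + 20 = 400/0.0595 + 20 ≈ 6742.7 mm ≈ 6.743 m.
Near limit Dn = s·(H − f)/(H + s − 2f) = 3510 × (6742.7 − 20) / (6742.7 + 3510 − 2 × 20) = 3510 × 6722.7 / 10212.7 ≈ 2310.5 mm ≈ 2.31 m.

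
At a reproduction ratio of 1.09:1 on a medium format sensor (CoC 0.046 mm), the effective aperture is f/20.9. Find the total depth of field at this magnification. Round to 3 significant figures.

1.62 mm

At magnification m, DoF ≈ 2·N_eff·c/m² = 2 × 20.9 × 0.046 / 1.09² = 1.923 / 1.188 ≈ 1.62 mm.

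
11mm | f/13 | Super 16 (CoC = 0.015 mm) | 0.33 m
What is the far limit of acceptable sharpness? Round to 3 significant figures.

Hyperfocal distance H = f²/(N·c) + f = 11²/(13 × 0.015) + 11 = 121/0.195 + 11 ≈ 631.5 mm ≈ 0.632 m.
Far limit Df = s·(H − f)/(H − s) = 330 × (631.5 − 11) / (631.5 − 330) = 330 × 620.5 / 301.5 ≈ 679.14 mm ≈ 0.679 m.

0.679 m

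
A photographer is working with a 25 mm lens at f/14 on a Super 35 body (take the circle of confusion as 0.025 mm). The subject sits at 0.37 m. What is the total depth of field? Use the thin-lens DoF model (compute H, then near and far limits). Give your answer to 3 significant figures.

Hyperfocal distance H = f²/(N·c) + f = 25²/(14 × 0.025) + 25 = 625/0.35 + 25 ≈ 1810.7 mm ≈ 1.811 m.
Near limit Dn = s·(H − f)/(H + s − 2f) = 370 × (1810.7 − 25) / (1810.7 + 370 − 2 × 25) = 370 × 1785.7 / 2130.7 ≈ 310.09 mm.
Far limit Df = s·(H − f)/(H − s) = 370 × (1810.7 − 25) / (1810.7 − 370) = 370 × 1785.7 / 1440.7 ≈ 458.60 mm.
Depth of field = Df − Dn = 458.60 − 310.09 ≈ 148.51 mm.

149 mm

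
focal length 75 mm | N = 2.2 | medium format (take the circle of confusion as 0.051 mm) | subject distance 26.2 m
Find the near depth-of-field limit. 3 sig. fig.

Hyperfocal distance H = f²/(N·c) + f = 75²/(2.2 × 0.051) + 75 = 5625/0.1122 + 75 ≈ 50208.7 mm ≈ 50.21 m.
Near limit Dn = s·(H − f)/(H + s − 2f) = 26200 × (50208.7 − 75) / (50208.7 + 26200 − 2 × 75) = 26200 × 50133.7 / 76258.7 ≈ 17224 mm ≈ 17.2 m.

17.2 m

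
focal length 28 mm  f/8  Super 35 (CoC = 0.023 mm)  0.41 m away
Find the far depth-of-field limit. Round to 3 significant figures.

450 mm

Hyperfocal distance H = f²/(N·c) + f = 28²/(8 × 0.023) + 28 = 784/0.184 + 28 ≈ 4288.9 mm ≈ 4.289 m.
Far limit Df = s·(H − f)/(H − s) = 410 × (4288.9 − 28) / (4288.9 − 410) = 410 × 4260.9 / 3878.9 ≈ 450.38 mm.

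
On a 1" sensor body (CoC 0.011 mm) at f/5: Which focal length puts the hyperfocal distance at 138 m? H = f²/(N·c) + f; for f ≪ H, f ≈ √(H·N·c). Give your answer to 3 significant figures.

87.1 mm

From H = f²/(N·c) + f, with f ≪ H: f ≈ √(H·N·c) = √(138000 × 5 × 0.011) = √7590.0 ≈ 87.12 mm.
The +f correction barely moves this — solving exactly, f² + N·c·f − N·c·H = 0 ⇒ f = (−N·c + √((N·c)² + 4·N·c·H))/2 = (−0.055 + √30360)/2 ≈ 87.093 mm, so f ≈ 87.1 mm.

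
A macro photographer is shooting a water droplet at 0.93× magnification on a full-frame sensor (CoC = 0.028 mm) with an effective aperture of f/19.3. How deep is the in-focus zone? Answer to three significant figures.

1.25 mm

At magnification m, DoF ≈ 2·N_eff·c/m² = 2 × 19.3 × 0.028 / 0.93² = 1.081 / 0.8649 ≈ 1.25 mm.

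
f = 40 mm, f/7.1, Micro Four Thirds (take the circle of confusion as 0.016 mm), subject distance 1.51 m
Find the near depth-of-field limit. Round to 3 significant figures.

Hyperfocal distance H = f²/(N·c) + f = 40²/(7.1 × 0.016) + 40 = 1600/0.1136 + 40 ≈ 14124.5 mm ≈ 14.12 m.
Near limit Dn = s·(H − f)/(H + s − 2f) = 1510 × (14124.5 − 40) / (14124.5 + 1510 − 2 × 40) = 1510 × 14084.5 / 15554.5 ≈ 1367.3 mm ≈ 1.37 m.

1.37 m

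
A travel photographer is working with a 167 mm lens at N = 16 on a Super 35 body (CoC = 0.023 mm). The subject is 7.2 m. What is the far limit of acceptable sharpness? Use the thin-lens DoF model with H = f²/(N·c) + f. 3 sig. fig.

7.94 m

Hyperfocal distance H = f²/(N·c) + f = 167²/(16 × 0.023) + 167 = 27889/0.368 + 167 ≈ 75952.3 mm ≈ 75.95 m.
Far limit Df = s·(H − f)/(H − s) = 7200 × (75952.3 − 167) / (75952.3 − 7200) = 7200 × 75785.3 / 68752.3 ≈ 7936.5 mm ≈ 7.94 m.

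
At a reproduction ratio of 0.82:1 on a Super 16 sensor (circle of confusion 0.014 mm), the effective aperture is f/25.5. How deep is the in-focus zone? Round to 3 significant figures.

1.06 mm

At magnification m, DoF ≈ 2·N_eff·c/m² = 2 × 25.5 × 0.014 / 0.82² = 0.714 / 0.6724 ≈ 1.06 mm.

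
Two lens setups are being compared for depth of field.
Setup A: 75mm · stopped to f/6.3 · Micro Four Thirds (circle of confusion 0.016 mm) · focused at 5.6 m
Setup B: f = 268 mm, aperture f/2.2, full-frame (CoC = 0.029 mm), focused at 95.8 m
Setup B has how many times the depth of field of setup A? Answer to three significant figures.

14.6

Setup A: H = 75²/(6.3×0.016) + 75 ≈ 55878.6 mm; DoF = Df − Dn = 6215.4 − 5095.5 ≈ 1119.9 mm.
Setup B: H = 268²/(2.2×0.029) + 268 ≈ 1126036.0 mm; DoF = Df − Dn = 104683 − 88306 ≈ 16377 mm.
Ratio = 16377 / 1119.9 ≈ 14.6.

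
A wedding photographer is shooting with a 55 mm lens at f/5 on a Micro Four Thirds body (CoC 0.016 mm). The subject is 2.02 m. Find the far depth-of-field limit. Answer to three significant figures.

2.13 m

Hyperfocal distance H = f²/(N·c) + f = 55²/(5 × 0.016) + 55 = 3025/0.08 + 55 ≈ 37867.5 mm ≈ 37.87 m.
Far limit Df = s·(H − f)/(H − s) = 2020 × (37867.5 − 55) / (37867.5 − 2020) = 2020 × 37812.5 / 35847.5 ≈ 2130.7 mm ≈ 2.13 m.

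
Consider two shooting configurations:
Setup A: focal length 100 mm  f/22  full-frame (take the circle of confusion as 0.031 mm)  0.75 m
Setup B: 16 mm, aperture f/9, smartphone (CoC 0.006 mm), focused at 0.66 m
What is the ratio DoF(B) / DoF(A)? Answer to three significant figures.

Setup A: H = 100²/(22×0.031) + 100 ≈ 14762.8 mm; DoF = Df − Dn = 784.790 − 718.164 ≈ 66.626 mm.
Setup B: H = 16²/(9×0.006) + 16 ≈ 4756.7 mm; DoF = Df − Dn = 763.75 − 581.07 ≈ 182.68 mm.
Ratio = 182.68 / 66.626 ≈ 2.74.

2.74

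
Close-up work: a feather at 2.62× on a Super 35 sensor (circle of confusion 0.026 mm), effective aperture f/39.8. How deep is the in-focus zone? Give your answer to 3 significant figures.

At magnification m, DoF ≈ 2·N_eff·c/m² = 2 × 39.8 × 0.026 / 2.62² = 2.07 / 6.864 ≈ 0.301 mm.

0.301 mm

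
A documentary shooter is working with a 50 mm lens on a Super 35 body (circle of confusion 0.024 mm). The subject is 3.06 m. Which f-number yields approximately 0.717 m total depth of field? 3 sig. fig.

Write h = H − f = f²/(N·c). The thin-lens limits are Dn = s·h/(h + (s−f)) and Df = s·h/(h − (s−f)), so DoF = Df − Dn = 2·s·(s−f)·h / (h² − (s−f)²).
That is a quadratic in h: DoF·h² − 2·s·(s−f)·h − DoF·(s−f)² = 0 ⇒ h = (s−f)·(s + √(s² + DoF²)) / DoF = 3010 × (3060 + √(3060² + 717²)) / 717 = 3010 × (3060 + 3142.88) / 717 ≈ 26040 mm.
Then N = f²/(c·h) = 50² / (0.024 × 26040) = 2500 / 624.96 ≈ 4.

f/4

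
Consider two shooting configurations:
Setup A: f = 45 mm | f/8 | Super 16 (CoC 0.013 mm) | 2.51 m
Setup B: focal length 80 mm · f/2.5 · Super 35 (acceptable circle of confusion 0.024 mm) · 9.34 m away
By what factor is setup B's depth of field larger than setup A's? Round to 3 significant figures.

2.53

Setup A: H = 45²/(8×0.013) + 45 ≈ 19516.2 mm; DoF = Df − Dn = 2873.82 − 2227.95 ≈ 645.87 mm.
Setup B: H = 80²/(2.5×0.024) + 80 ≈ 106746.7 mm; DoF = Df − Dn = 10227.9 − 8593.9 ≈ 1634.0 mm.
Ratio = 1634.0 / 645.87 ≈ 2.53.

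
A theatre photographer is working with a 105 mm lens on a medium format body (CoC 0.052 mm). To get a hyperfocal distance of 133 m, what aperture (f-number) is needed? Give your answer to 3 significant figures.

Rearrange H = f²/(N·c) + f for N: N = f² / ((H − f)·c).
N = 105² / ((133000 − 105) × 0.052) = 11025 / 6911 ≈ 1.60.

f/1.60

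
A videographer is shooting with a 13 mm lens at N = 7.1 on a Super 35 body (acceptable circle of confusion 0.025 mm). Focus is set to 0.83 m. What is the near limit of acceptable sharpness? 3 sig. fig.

Hyperfocal distance H = f²/(N·c) + f = 13²/(7.1 × 0.025) + 13 = 169/0.1775 + 13 ≈ 965.1 mm ≈ 0.965 m.
Near limit Dn = s·(H − f)/(H + s − 2f) = 830 × (965.1 − 13) / (965.1 + 830 − 2 × 13) = 830 × 952.1 / 1769.1 ≈ 446.69 mm.

447 mm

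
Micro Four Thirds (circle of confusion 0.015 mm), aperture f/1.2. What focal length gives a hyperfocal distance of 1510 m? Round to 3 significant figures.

165 mm

From H = f²/(N·c) + f, with f ≪ H: f ≈ √(H·N·c) = √(1510000 × 1.2 × 0.015) = √27180 ≈ 164.9 mm.
The +f correction barely moves this — solving exactly, f² + N·c·f − N·c·H = 0 ⇒ f = (−N·c + √((N·c)² + 4·N·c·H))/2 = (−0.018 + √108720)/2 ≈ 164.85 mm, so f ≈ 165 mm.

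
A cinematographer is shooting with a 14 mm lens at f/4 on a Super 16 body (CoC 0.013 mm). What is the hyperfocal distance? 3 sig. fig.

Hyperfocal distance H = f²/(N·c) + f = 14²/(4 × 0.013) + 14 = 196/0.052 + 14 ≈ 3783.2 mm ≈ 3.78 m.

3.78 m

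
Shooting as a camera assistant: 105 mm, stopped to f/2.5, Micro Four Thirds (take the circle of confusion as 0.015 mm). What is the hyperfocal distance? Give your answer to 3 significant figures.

Hyperfocal distance H = f²/(N·c) + f = 105²/(2.5 × 0.015) + 105 = 11025/0.0375 + 105 ≈ 294105.0 mm ≈ 294 m.

294 m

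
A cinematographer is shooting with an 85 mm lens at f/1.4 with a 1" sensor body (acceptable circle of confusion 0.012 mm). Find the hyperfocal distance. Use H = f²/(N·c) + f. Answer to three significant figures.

430 m

Hyperfocal distance H = f²/(N·c) + f = 85²/(1.4 × 0.012) + 85 = 7225/0.0168 + 85 ≈ 430144.5 mm ≈ 430 m.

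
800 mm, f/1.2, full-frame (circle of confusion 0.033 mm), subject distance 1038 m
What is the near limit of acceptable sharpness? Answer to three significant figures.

975 m

Hyperfocal distance H = f²/(N·c) + f = 800²/(1.2 × 0.033) + 800 = 640000/0.0396 + 800 ≈ 16162416.2 mm ≈ 16162 m.
Near limit Dn = s·(H − f)/(H + s − 2f) = 1038000 × (16162416.2 − 800) / (16162416.2 + 1038000 − 2 × 800) = 1038000 × 16161616.2 / 17198816.2 ≈ 975402 mm ≈ 975 m.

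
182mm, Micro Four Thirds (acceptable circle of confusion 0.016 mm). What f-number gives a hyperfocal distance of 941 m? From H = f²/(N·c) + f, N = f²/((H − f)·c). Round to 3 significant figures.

Rearrange H = f²/(N·c) + f for N: N = f² / ((H − f)·c).
N = 182² / ((941000 − 182) × 0.016) = 33124 / 15053 ≈ 2.20.

f/2.20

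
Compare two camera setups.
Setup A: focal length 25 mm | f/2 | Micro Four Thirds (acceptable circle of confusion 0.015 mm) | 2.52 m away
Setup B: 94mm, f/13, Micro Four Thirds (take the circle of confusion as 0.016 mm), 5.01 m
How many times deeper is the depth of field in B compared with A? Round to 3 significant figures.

1.92

Setup A: H = 25²/(2×0.015) + 25 ≈ 20858.3 mm; DoF = Df − Dn = 2862.86 − 2250.48 ≈ 612.38 mm.
Setup B: H = 94²/(13×0.016) + 94 ≈ 42574.8 mm; DoF = Df − Dn = 5665.6 − 4490.4 ≈ 1175.2 mm.
Ratio = 1175.2 / 612.38 ≈ 1.92.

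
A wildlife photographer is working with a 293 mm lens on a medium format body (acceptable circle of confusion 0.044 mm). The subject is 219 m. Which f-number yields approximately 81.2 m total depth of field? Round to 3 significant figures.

f/1.60

Write h = H − f = f²/(N·c). The thin-lens limits are Dn = s·h/(h + (s−f)) and Df = s·h/(h − (s−f)), so DoF = Df − Dn = 2·s·(s−f)·h / (h² − (s−f)²).
That is a quadratic in h: DoF·h² − 2·s·(s−f)·h − DoF·(s−f)² = 0 ⇒ h = (s−f)·(s + √(s² + DoF²)) / DoF = 218707 × (219000 + √(219000² + 81200²)) / 81200 = 218707 × (219000 + 233569) / 81200 ≈ 1218965 mm.
Then N = f²/(c·h) = 293² / (0.044 × 1218965) = 85849 / 53634 ≈ 1.60.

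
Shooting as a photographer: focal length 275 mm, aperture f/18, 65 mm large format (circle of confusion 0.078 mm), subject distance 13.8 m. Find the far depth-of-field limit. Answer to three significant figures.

18.4 m

Hyperfocal distance H = f²/(N·c) + f = 275²/(18 × 0.078) + 275 = 75625/1.404 + 275 ≈ 54139.0 mm ≈ 54.14 m.
Far limit Df = s·(H − f)/(H − s) = 13800 × (54139.0 − 275) / (54139.0 − 13800) = 13800 × 53864.0 / 40339.0 ≈ 18427 mm ≈ 18.4 m.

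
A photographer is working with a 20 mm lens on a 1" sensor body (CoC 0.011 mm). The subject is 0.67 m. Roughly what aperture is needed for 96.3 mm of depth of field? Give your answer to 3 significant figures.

f/4

Write h = H − f = f²/(N·c). The thin-lens limits are Dn = s·h/(h + (s−f)) and Df = s·h/(h − (s−f)), so DoF = Df − Dn = 2·s·(s−f)·h / (h² − (s−f)²).
That is a quadratic in h: DoF·h² − 2·s·(s−f)·h − DoF·(s−f)² = 0 ⇒ h = (s−f)·(s + √(s² + DoF²)) / DoF = 650 × (670 + √(670² + 96.3²)) / 96.3 = 650 × (670 + 676.885) / 96.3 ≈ 9091.1 mm.
Then N = f²/(c·h) = 20² / (0.011 × 9091.1) = 400 / 100.00 ≈ 4.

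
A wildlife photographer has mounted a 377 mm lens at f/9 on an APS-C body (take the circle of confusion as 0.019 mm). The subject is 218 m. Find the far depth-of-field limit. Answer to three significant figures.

Hyperfocal distance H = f²/(N·c) + f = 377²/(9 × 0.019) + 377 = 142129/0.171 + 377 ≈ 831540.7 mm ≈ 831.5 m.
Far limit Df = s·(H − f)/(H − s) = 218000 × (831540.7 − 377) / (831540.7 − 218000) = 218000 × 831163.7 / 613540.7 ≈ 295325 mm ≈ 295 m.

295 m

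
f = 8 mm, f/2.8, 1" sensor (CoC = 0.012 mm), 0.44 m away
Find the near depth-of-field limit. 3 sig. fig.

Hyperfocal distance H = f²/(N·c) + f = 8²/(2.8 × 0.012) + 8 = 64/0.0336 + 8 ≈ 1912.8 mm ≈ 1.913 m.
Near limit Dn = s·(H − f)/(H + s − 2f) = 440 × (1912.8 − 8) / (1912.8 + 440 − 2 × 8) = 440 × 1904.8 / 2336.8 ≈ 358.66 mm.

359 mm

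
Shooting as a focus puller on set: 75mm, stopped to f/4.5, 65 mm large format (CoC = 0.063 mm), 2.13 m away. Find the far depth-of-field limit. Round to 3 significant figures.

Hyperfocal distance H = f²/(N·c) + f = 75²/(4.5 × 0.063) + 75 = 5625/0.2835 + 75 ≈ 19916.3 mm ≈ 19.92 m.
Far limit Df = s·(H − f)/(H − s) = 2130 × (19916.3 − 75) / (19916.3 − 2130) = 2130 × 19841.3 / 17786.3 ≈ 2376.1 mm ≈ 2.38 m.

2.38 m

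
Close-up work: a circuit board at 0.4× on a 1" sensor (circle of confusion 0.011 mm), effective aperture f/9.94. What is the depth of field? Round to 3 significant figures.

At magnification m, DoF ≈ 2·N_eff·c/m² = 2 × 9.94 × 0.011 / 0.4² = 0.2187 / 0.16 ≈ 1.37 mm.

1.37 mm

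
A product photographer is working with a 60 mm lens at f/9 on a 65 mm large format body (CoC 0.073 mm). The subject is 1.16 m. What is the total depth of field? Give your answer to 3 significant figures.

485 mm

Hyperfocal distance H = f²/(N·c) + f = 60²/(9 × 0.073) + 60 = 3600/0.657 + 60 ≈ 5539.5 mm ≈ 5.539 m.
Near limit Dn = s·(H − f)/(H + s − 2f) = 1160 × (5539.5 − 60) / (5539.5 + 1160 − 2 × 60) = 1160 × 5479.5 / 6579.5 ≈ 966.06 mm.
Far limit Df = s·(H − f)/(H − s) = 1160 × (5539.5 − 60) / (5539.5 − 1160) = 1160 × 5479.5 / 4379.5 ≈ 1451.36 mm.
Depth of field = Df − Dn = 1451.36 − 966.06 ≈ 485.30 mm.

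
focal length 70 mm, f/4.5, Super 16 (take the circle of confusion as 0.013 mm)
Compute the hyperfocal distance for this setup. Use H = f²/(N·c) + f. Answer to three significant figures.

Hyperfocal distance H = f²/(N·c) + f = 70²/(4.5 × 0.013) + 70 = 4900/0.0585 + 70 ≈ 83830.7 mm ≈ 83.8 m.

83.8 m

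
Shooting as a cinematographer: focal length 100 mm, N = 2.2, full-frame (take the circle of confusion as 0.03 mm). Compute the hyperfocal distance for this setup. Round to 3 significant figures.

152 m

Hyperfocal distance H = f²/(N·c) + f = 100²/(2.2 × 0.03) + 100 = 10000/0.066 + 100 ≈ 151615.2 mm ≈ 152 m.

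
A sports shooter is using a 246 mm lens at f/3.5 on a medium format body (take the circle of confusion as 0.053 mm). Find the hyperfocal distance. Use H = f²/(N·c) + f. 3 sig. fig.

326 m

Hyperfocal distance H = f²/(N·c) + f = 246²/(3.5 × 0.053) + 246 = 60516/0.1855 + 246 ≈ 326477.8 mm ≈ 326 m.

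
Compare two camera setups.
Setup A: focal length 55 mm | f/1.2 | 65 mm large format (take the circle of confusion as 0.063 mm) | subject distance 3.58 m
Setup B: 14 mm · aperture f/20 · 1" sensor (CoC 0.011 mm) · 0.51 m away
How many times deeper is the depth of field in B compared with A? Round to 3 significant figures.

Setup A: H = 55²/(1.2×0.063) + 55 ≈ 40068.2 mm; DoF = Df − Dn = 3925.85 − 3290.15 ≈ 635.70 mm.
Setup B: H = 14²/(20×0.011) + 14 ≈ 904.9 mm; DoF = Df − Dn = 1150.55 − 327.61 ≈ 822.94 mm.
Ratio = 822.94 / 635.70 ≈ 1.29.

1.29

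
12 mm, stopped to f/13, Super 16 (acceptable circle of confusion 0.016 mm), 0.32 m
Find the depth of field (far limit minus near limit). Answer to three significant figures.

355 mm

Hyperfocal distance H = f²/(N·c) + f = 12²/(13 × 0.016) + 12 = 144/0.208 + 12 ≈ 704.3 mm ≈ 0.704 m.
Near limit Dn = s·(H − f)/(H + s − 2f) = 320 × (704.3 − 12) / (704.3 + 320 − 2 × 12) = 320 × 692.3 / 1000.3 ≈ 221.47 mm.
Far limit Df = s·(H − f)/(H − s) = 320 × (704.3 − 12) / (704.3 − 320) = 320 × 692.3 / 384.3 ≈ 576.46 mm.
Depth of field = Df − Dn = 576.46 − 221.47 ≈ 354.99 mm.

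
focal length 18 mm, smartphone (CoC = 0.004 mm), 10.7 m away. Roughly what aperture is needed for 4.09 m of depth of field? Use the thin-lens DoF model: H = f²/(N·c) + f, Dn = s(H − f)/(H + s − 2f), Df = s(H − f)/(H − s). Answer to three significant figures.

f/1.40

Write h = H − f = f²/(N·c). The thin-lens limits are Dn = s·h/(h + (s−f)) and Df = s·h/(h − (s−f)), so DoF = Df − Dn = 2·s·(s−f)·h / (h² − (s−f)²).
That is a quadratic in h: DoF·h² − 2·s·(s−f)·h − DoF·(s−f)² = 0 ⇒ h = (s−f)·(s + √(s² + DoF²)) / DoF = 10682 × (10700 + √(10700² + 4090²)) / 4090 = 10682 × (10700 + 11455.0) / 4090 ≈ 57863 mm.
Then N = f²/(c·h) = 18² / (0.004 × 57863) = 324 / 231.45 ≈ 1.40.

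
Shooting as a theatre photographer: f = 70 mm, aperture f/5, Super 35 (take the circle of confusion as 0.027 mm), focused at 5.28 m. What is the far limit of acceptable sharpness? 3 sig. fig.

Hyperfocal distance H = f²/(N·c) + f = 70²/(5 × 0.027) + 70 = 4900/0.135 + 70 ≈ 36366.3 mm ≈ 36.37 m.
Far limit Df = s·(H − f)/(H − s) = 5280 × (36366.3 − 70) / (36366.3 − 5280) = 5280 × 36296.3 / 31086.3 ≈ 6164.9 mm ≈ 6.16 m.

6.16 m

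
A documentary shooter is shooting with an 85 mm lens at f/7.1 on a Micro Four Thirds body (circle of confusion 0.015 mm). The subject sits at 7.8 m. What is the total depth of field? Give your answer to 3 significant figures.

1.80 m

Hyperfocal distance H = f²/(N·c) + f = 85²/(7.1 × 0.015) + 85 = 7225/0.1065 + 85 ≈ 67925.4 mm ≈ 67.93 m.
Near limit Dn = s·(H − f)/(H + s − 2f) = 7800 × (67925.4 − 85) / (67925.4 + 7800 − 2 × 85) = 7800 × 67840.4 / 75555.4 ≈ 7003.5 mm.
Far limit Df = s·(H − f)/(H − s) = 7800 × (67925.4 − 85) / (67925.4 − 7800) = 7800 × 67840.4 / 60125.4 ≈ 8800.9 mm.
Depth of field = Df − Dn = 8800.9 − 7003.5 ≈ 1797.4 mm ≈ 1.80 m.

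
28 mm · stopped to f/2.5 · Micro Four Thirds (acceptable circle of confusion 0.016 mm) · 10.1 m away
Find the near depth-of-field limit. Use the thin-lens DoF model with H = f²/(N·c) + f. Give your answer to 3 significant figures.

6.67 m

Hyperfocal distance H = f²/(N·c) + f = 28²/(2.5 × 0.016) + 28 = 784/0.04 + 28 ≈ 19628.0 mm ≈ 19.63 m.
Near limit Dn = s·(H − f)/(H + s − 2f) = 10100 × (19628.0 − 28) / (19628.0 + 10100 − 2 × 28) = 10100 × 19600.0 / 29672.0 ≈ 6671.6 mm ≈ 6.67 m.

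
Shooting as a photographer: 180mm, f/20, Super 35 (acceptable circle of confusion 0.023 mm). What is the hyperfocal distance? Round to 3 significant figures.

Hyperfocal distance H = f²/(N·c) + f = 180²/(20 × 0.023) + 180 = 32400/0.46 + 180 ≈ 70614.8 mm ≈ 70.6 m.

70.6 m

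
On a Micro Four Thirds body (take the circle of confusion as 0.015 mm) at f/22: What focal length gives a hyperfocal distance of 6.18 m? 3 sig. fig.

45.0 mm

From H = f²/(N·c) + f, with f ≪ H: f ≈ √(H·N·c) = √(6180 × 22 × 0.015) = √2039.4 ≈ 45.16 mm.
Exact: f² + N·c·f − N·c·H = 0 ⇒ f = (−N·c + √((N·c)² + 4·N·c·H))/2 = (−0.33 + √8157.7)/2 ≈ 44.995 mm ≈ 45.0 mm.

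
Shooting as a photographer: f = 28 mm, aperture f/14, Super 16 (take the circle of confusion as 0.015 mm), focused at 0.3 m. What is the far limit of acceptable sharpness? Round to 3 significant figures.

Hyperfocal distance H = f²/(N·c) + f = 28²/(14 × 0.015) + 28 = 784/0.21 + 28 ≈ 3761.3 mm ≈ 3.761 m.
Far limit Df = s·(H − f)/(H − s) = 300 × (3761.3 − 28) / (3761.3 − 300) = 300 × 3733.3 / 3461.3 ≈ 323.57 mm.

324 mm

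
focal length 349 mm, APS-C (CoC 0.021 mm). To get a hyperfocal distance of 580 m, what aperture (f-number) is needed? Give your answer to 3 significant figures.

Rearrange H = f²/(N·c) + f for N: N = f² / ((H − f)·c).
N = 349² / ((580000 − 349) × 0.021) = 121801 / 12173 ≈ 10.

f/10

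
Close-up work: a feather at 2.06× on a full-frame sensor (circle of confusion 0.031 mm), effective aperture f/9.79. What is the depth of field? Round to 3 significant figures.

At magnification m, DoF ≈ 2·N_eff·c/m² = 2 × 9.79 × 0.031 / 2.06² = 0.607 / 4.244 ≈ 0.143 mm.

0.143 mm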